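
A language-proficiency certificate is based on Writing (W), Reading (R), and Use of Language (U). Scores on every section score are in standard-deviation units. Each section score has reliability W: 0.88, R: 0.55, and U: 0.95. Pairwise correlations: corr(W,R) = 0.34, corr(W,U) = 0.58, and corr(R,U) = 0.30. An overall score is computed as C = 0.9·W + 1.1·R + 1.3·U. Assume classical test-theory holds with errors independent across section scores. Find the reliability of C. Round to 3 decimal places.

0.890

Var(C) = 0.9² + 1.1² + 1.3² + 2·[0.99·0.34 + 1.17·0.58 + 1.43·0.30] = 3.71 + 2.8884 = 6.5984.
Because errors are independent across components, Cov(Tᵢ,Tⱼ) = Cov(Xᵢ,Xⱼ); the off-diagonal part of the true-score variance is the same as above.
True-score variance = [0.9²·0.88 + 1.1²·0.55 + 1.3²·0.95] + 2.8884 = 2.9838 + 2.8884 = 5.8722.
Reliability = 5.8722 / 6.5984 = 0.890.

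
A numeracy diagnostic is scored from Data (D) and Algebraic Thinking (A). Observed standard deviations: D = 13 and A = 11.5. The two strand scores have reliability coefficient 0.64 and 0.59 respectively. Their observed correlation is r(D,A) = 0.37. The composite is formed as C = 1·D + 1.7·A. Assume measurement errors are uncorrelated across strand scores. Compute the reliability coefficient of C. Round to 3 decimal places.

0.706

Var(C) = 13² + 1.7²·11.5² + 2·[1.7·13·11.5·0.37] = 551.202 + 188.071 = 739.273.
Under uncorrelated errors the observed covariances equal the true-score covariances, so only the own-variance terms attenuate.
True-score variance = [13²·0.64 + 1.7²·11.5²·0.59] + 188.071 = 333.659 + 188.071 = 521.73.
Reliability = 521.73 / 739.273 = 0.706.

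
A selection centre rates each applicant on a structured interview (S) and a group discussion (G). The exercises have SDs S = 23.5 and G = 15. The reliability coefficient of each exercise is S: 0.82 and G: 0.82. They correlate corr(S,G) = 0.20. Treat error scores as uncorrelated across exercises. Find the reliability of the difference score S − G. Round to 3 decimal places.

0.780

Var(S−G) = 23.5² + 15² − 2·23.5·15·0.20 = 777.25 − 141 = 636.25.
Because errors are independent across components, Cov(Tᵢ,Tⱼ) = Cov(Xᵢ,Xⱼ); the off-diagonal part of the true-score variance is the same as above.
True-score variance = [23.5²·0.82 + 15²·0.82] − 141 = 637.345 − 141 = 496.345.
Reliability = 496.345 / 636.25 = 0.780.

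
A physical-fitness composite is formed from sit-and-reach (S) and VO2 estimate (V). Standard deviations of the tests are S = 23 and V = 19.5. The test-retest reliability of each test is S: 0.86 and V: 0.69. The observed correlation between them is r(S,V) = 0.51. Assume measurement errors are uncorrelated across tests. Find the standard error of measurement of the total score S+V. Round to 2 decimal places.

Var(total) = 909.25 + 457.47 = 1366.72.
True-score variance = 717.312 + 457.47 = 1174.78, so reliability = 0.8596.
Error variance = 1366.72 − 1174.78 = 191.938; SEM = √191.938 = 13.85.

13.85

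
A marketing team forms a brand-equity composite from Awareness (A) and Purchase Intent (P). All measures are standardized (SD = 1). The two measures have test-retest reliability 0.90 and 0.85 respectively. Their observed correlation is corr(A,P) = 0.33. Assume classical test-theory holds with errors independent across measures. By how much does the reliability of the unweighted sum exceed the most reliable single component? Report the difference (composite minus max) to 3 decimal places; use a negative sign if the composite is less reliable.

Var(sum) = 2 + 0.66 = 2.66; true-score variance = 1.75 + 0.66 = 2.41; composite reliability = 0.9060.
Max component reliability = 0.9000.
Difference = 0.9060 − 0.9000 = 0.006.

0.006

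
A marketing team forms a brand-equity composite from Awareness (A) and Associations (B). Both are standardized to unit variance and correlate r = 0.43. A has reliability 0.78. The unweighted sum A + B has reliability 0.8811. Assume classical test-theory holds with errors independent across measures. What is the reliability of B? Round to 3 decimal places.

Var(A+B) = 2 + 2·0.43 = 2.860.
True-score variance = ρ_A + ρ_B + 2·0.43, so 0.8811 = (0.78 + ρ_B + 0.86) / 2.860.
ρ_B = 0.8811·2.860 − 0.78 − 0.86 = 0.880.

0.880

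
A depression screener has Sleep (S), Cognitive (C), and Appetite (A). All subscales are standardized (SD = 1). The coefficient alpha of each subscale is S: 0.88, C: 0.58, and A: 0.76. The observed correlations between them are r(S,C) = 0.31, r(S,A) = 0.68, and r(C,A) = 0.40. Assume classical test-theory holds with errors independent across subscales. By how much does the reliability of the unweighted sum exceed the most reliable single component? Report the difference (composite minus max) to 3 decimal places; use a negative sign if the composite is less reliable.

-0.015

Var(sum) = 3 + 2.78 = 5.78; true-score variance = 2.22 + 2.78 = 5; composite reliability = 0.8651.
Max component reliability = 0.8800.
Difference = 0.8651 − 0.8800 = -0.015.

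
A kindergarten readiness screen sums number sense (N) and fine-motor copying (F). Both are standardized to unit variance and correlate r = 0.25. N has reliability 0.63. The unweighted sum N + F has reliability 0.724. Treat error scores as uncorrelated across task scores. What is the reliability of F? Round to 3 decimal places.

0.680

Var(N+F) = 2 + 2·0.25 = 2.500.
True-score variance = ρ_N + ρ_F + 2·0.25, so 0.724 = (0.63 + ρ_F + 0.50) / 2.500.
ρ_F = 0.724·2.500 − 0.63 − 0.50 = 0.680.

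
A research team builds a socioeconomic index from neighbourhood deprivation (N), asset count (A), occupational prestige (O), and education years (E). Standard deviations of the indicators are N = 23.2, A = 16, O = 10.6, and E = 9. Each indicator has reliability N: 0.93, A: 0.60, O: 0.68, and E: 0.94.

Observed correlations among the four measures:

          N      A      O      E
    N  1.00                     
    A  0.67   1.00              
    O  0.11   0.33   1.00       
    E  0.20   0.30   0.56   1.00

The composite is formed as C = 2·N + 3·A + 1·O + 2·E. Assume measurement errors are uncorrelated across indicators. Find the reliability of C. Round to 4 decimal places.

Var(C) = 2²·23.2² + 3²·16² + 10.6² + 2²·9² + 2·[6·23.2·16·0.67 + 2·23.2·10.6·0.11 + 4·23.2·9·0.20 + 3·16·10.6·0.33 + 6·16·9·0.30 + 2·10.6·9·0.56] = 4893.32 + 4494.64 = 9387.96.
With uncorrelated errors the cross-covariances are all true-score covariance, so they carry over unchanged; only the diagonal terms shrink to ρᵢσᵢ².
True-score variance = [2²·23.2²·0.93 + 3²·16²·0.60 + 10.6²·0.68 + 2²·9²·0.94] + 4494.64 = 3765.62 + 4494.64 = 8260.25.
Reliability = 8260.25 / 9387.96 = 0.8799.

0.8799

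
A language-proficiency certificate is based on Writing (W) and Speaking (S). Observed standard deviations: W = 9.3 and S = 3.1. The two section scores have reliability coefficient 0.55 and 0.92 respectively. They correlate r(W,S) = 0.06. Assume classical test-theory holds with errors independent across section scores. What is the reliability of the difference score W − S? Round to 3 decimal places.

0.572

Var(W−S) = 9.3² + 3.1² − 2·9.3·3.1·0.06 = 96.1 − 3.4596 = 92.6404.
With uncorrelated errors the cross-covariances are all true-score covariance, so they carry over unchanged; only the diagonal terms shrink to ρᵢσᵢ².
True-score variance = [9.3²·0.55 + 3.1²·0.92] − 3.4596 = 56.4107 − 3.4596 = 52.9511.
Reliability = 52.9511 / 92.6404 = 0.572.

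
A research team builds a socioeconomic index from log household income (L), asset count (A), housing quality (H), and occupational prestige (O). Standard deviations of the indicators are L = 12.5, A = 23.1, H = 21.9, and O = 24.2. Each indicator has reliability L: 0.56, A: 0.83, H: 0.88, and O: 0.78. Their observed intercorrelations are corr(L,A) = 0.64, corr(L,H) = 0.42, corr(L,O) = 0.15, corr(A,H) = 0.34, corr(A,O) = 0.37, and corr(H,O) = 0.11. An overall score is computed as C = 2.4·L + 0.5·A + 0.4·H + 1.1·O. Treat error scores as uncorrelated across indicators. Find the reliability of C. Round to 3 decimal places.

0.810

Var(C) = 2.4²·12.5² + 0.5²·23.1² + 0.4²·21.9² + 1.1²·24.2² + 2·[1.2·12.5·23.1·0.64 + 0.96·12.5·21.9·0.42 + 2.64·12.5·24.2·0.15 + 0.2·23.1·21.9·0.34 + 0.55·23.1·24.2·0.37 + 0.44·21.9·24.2·0.11] = 1818.76 + 1251.48 = 3070.24.
Under uncorrelated errors the observed covariances equal the true-score covariances, so only the own-variance terms attenuate.
True-score variance = [2.4²·12.5²·0.56 + 0.5²·23.1²·0.83 + 0.4²·21.9²·0.88 + 1.1²·24.2²·0.78] + 1251.48 = 1234.98 + 1251.48 = 2486.46.
Reliability = 2486.46 / 3070.24 = 0.810.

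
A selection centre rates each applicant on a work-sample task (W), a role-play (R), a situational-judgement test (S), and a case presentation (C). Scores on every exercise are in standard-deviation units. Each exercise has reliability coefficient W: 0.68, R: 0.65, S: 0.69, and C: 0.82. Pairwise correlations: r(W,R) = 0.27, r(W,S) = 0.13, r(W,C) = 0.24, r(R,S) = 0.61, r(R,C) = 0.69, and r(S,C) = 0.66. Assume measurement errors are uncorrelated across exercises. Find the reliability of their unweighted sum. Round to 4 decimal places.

Var(W+R+S+C) = 4 + 2·[0.27 + 0.13 + 0.24 + 0.61 + 0.69 + 0.66] = 4 + 5.2 = 9.2.
Because errors are independent across components, Cov(Tᵢ,Tⱼ) = Cov(Xᵢ,Xⱼ); the off-diagonal part of the true-score variance is the same as above.
True-score variance = [0.68 + 0.65 + 0.69 + 0.82] + 5.2 = 2.84 + 5.2 = 8.04.
Reliability = 8.04 / 9.2 = 0.8739.

0.8739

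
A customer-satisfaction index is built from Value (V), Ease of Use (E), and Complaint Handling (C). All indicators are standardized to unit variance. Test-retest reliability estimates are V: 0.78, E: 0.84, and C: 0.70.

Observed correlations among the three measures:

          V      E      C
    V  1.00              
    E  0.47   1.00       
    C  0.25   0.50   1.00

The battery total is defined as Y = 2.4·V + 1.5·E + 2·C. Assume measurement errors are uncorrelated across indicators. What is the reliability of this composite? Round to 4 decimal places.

0.8640

Var(Y) = 2.4² + 1.5² + 2² + 2·[3.6·0.47 + 4.8·0.25 + 3·0.50] = 12.01 + 8.784 = 20.794.
Because errors are independent across components, Cov(Tᵢ,Tⱼ) = Cov(Xᵢ,Xⱼ); the off-diagonal part of the true-score variance is the same as above.
True-score variance = [2.4²·0.78 + 1.5²·0.84 + 2²·0.70] + 8.784 = 9.1828 + 8.784 = 17.9668.
Reliability = 17.9668 / 20.794 = 0.8640.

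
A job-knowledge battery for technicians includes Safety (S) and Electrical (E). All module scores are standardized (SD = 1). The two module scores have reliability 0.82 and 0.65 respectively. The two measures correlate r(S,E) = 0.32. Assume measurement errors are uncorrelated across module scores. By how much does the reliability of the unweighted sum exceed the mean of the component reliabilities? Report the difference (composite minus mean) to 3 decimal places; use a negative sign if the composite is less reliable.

Var(sum) = 2 + 0.64 = 2.64; true-score variance = 1.47 + 0.64 = 2.11; composite reliability = 0.7992.
Mean component reliability = 0.7350.
Difference = 0.7992 − 0.7350 = 0.064.

0.064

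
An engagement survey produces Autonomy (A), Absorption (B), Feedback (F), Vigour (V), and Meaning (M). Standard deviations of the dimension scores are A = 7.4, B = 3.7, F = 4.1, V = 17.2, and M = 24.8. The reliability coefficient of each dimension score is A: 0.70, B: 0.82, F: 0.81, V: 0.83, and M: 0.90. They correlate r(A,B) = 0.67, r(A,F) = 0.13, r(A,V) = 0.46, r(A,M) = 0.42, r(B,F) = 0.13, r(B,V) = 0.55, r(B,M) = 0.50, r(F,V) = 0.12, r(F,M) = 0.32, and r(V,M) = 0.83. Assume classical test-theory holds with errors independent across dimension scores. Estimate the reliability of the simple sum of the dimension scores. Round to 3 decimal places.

0.941

Var(A+B+F+V+M) = 7.4² + 3.7² + 4.1² + 17.2² + 24.8² + 2·[7.4·3.7·0.67 + 7.4·4.1·0.13 + 7.4·17.2·0.46 + 7.4·24.8·0.42 + 3.7·4.1·0.13 + 3.7·17.2·0.55 + 3.7·24.8·0.50 + 4.1·17.2·0.12 + 4.1·24.8·0.32 + 17.2·24.8·0.83] = 996.14 + 1271.63 = 2267.77.
Because errors are independent across components, Cov(Tᵢ,Tⱼ) = Cov(Xᵢ,Xⱼ); the off-diagonal part of the true-score variance is the same as above.
True-score variance = [7.4²·0.70 + 3.7²·0.82 + 4.1²·0.81 + 17.2²·0.83 + 24.8²·0.90] + 1271.63 = 862.257 + 1271.63 = 2133.89.
Reliability = 2133.89 / 2267.77 = 0.941.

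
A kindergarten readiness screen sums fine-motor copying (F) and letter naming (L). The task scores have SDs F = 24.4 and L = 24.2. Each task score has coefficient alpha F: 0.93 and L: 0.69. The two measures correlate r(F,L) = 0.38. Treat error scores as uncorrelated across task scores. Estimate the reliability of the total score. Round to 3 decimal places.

0.863

Var(F+L) = 24.4² + 24.2² + 2·[24.4·24.2·0.38] = 1181 + 448.765 = 1629.76.
With uncorrelated errors the cross-covariances are all true-score covariance, so they carry over unchanged; only the diagonal terms shrink to ρᵢσᵢ².
True-score variance = [24.4²·0.93 + 24.2²·0.69] + 448.765 = 957.776 + 448.765 = 1406.54.
Reliability = 1406.54 / 1629.76 = 0.863.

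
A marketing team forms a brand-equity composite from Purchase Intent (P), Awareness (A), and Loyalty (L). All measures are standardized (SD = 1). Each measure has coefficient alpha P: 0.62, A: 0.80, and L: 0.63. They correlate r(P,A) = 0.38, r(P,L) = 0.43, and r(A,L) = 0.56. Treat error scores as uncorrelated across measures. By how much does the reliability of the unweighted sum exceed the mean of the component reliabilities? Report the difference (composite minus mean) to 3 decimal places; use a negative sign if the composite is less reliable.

0.151

Var(sum) = 3 + 2.74 = 5.74; true-score variance = 2.05 + 2.74 = 4.79; composite reliability = 0.8345.
Mean component reliability = 0.6833.
Difference = 0.8345 − 0.6833 = 0.151.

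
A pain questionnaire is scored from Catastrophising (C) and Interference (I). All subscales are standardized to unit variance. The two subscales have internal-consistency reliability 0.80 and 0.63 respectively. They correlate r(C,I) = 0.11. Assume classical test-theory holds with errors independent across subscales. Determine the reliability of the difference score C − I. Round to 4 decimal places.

Var(C−I) = 1 + 1 − 2·0.11 = 2 − 0.22 = 1.78.
Under uncorrelated errors the observed covariances equal the true-score covariances, so only the own-variance terms attenuate.
True-score variance = [0.80 + 0.63] − 0.22 = 1.43 − 0.22 = 1.21.
Reliability = 1.21 / 1.78 = 0.6798.

0.6798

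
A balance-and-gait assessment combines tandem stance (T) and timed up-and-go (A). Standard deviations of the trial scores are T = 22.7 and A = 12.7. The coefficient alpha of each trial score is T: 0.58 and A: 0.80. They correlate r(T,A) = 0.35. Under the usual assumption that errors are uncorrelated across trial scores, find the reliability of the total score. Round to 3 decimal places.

0.717

Var(T+A) = 22.7² + 12.7² + 2·[22.7·12.7·0.35] = 676.58 + 201.803 = 878.383.
Because errors are independent across components, Cov(Tᵢ,Tⱼ) = Cov(Xᵢ,Xⱼ); the off-diagonal part of the true-score variance is the same as above.
True-score variance = [22.7²·0.58 + 12.7²·0.80] + 201.803 = 427.9 + 201.803 = 629.703.
Reliability = 629.703 / 878.383 = 0.717.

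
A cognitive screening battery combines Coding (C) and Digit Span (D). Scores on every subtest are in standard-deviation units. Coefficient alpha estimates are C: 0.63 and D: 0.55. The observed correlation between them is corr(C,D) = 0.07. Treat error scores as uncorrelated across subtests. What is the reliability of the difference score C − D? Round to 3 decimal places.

Var(C−D) = 1 + 1 − 2·0.07 = 2 − 0.14 = 1.86.
Under uncorrelated errors the observed covariances equal the true-score covariances, so only the own-variance terms attenuate.
True-score variance = [0.63 + 0.55] − 0.14 = 1.18 − 0.14 = 1.04.
Reliability = 1.04 / 1.86 = 0.559.

0.559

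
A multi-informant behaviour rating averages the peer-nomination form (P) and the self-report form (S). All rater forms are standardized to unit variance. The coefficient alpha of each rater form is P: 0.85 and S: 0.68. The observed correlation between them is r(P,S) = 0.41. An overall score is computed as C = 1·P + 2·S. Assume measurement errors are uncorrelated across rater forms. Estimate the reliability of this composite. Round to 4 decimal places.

Var(C) = 1 + 2² + 2·[2·0.41] = 5 + 1.64 = 6.64.
Under uncorrelated errors the observed covariances equal the true-score covariances, so only the own-variance terms attenuate.
True-score variance = [0.85 + 2²·0.68] + 1.64 = 3.57 + 1.64 = 5.21.
Reliability = 5.21 / 6.64 = 0.7846.

0.7846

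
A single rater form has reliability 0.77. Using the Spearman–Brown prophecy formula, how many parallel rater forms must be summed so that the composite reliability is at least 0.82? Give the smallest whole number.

2

k ≥ ρ*(1−ρ₁)/(ρ₁(1−ρ*)) = 0.82·0.23 / (0.77·0.18) = 1.361.
Smallest integer k = 2.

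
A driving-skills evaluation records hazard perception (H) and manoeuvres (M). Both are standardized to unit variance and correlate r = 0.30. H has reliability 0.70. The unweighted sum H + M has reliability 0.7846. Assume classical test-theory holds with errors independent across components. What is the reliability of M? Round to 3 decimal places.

Var(H+M) = 2 + 2·0.30 = 2.600.
True-score variance = ρ_H + ρ_M + 2·0.30, so 0.7846 = (0.70 + ρ_M + 0.60) / 2.600.
ρ_M = 0.7846·2.600 − 0.70 − 0.60 = 0.740.

0.740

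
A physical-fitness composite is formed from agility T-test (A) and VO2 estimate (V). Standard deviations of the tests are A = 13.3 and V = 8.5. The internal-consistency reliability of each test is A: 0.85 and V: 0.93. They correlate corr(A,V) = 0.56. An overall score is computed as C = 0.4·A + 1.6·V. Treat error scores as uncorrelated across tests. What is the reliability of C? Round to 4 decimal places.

0.9416

Var(C) = 0.4²·13.3² + 1.6²·8.5² + 2·[0.64·13.3·8.5·0.56] = 213.262 + 81.0342 = 294.297.
Because errors are independent across components, Cov(Tᵢ,Tⱼ) = Cov(Xᵢ,Xⱼ); the off-diagonal part of the true-score variance is the same as above.
True-score variance = [0.4²·13.3²·0.85 + 1.6²·8.5²·0.93] + 81.0342 = 196.07 + 81.0342 = 277.104.
Reliability = 277.104 / 294.297 = 0.9416.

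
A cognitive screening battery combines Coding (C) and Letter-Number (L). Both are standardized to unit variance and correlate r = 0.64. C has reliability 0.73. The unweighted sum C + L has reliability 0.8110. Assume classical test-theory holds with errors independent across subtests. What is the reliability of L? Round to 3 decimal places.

Var(C+L) = 2 + 2·0.64 = 3.280.
True-score variance = ρ_C + ρ_L + 2·0.64, so 0.8110 = (0.73 + ρ_L + 1.28) / 3.280.
ρ_L = 0.8110·3.280 − 0.73 − 1.28 = 0.650.

0.650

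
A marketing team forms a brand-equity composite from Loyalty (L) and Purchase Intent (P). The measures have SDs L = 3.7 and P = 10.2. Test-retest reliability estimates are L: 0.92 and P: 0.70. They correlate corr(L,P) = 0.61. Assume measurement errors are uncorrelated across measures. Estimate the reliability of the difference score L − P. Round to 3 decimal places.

Var(L−P) = 3.7² + 10.2² − 2·3.7·10.2·0.61 = 117.73 − 46.0428 = 71.6872.
Because errors are independent across components, Cov(Tᵢ,Tⱼ) = Cov(Xᵢ,Xⱼ); the off-diagonal part of the true-score variance is the same as above.
True-score variance = [3.7²·0.92 + 10.2²·0.70] − 46.0428 = 85.4228 − 46.0428 = 39.38.
Reliability = 39.38 / 71.6872 = 0.549.

0.549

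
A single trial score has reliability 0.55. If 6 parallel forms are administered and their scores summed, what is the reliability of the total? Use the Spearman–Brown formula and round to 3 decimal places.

0.880

ρ_k = kρ / (1 + (k−1)ρ) = 6·0.55 / (1 + 5·0.55) = 3.300 / 3.750 = 0.880.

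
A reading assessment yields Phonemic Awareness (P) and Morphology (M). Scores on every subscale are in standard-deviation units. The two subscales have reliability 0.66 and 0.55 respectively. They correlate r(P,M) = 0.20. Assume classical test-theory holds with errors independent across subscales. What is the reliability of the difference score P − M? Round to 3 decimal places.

0.506

Var(P−M) = 1 + 1 − 2·0.20 = 2 − 0.4 = 1.6.
Under uncorrelated errors the observed covariances equal the true-score covariances, so only the own-variance terms attenuate.
True-score variance = [0.66 + 0.55] − 0.4 = 1.21 − 0.4 = 0.81.
Reliability = 0.81 / 1.6 = 0.506.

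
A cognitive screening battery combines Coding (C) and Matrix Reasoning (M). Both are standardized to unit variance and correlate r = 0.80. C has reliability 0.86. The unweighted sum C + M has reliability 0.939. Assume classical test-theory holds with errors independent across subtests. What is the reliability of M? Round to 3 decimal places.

0.920

Var(C+M) = 2 + 2·0.80 = 3.600.
True-score variance = ρ_C + ρ_M + 2·0.80, so 0.939 = (0.86 + ρ_M + 1.60) / 3.600.
ρ_M = 0.939·3.600 − 0.86 − 1.60 = 0.920.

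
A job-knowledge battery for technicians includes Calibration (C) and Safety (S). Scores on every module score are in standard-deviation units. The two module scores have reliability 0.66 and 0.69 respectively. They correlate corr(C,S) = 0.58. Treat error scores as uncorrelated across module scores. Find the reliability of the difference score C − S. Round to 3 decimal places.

0.226

Var(C−S) = 1 + 1 − 2·0.58 = 2 − 1.16 = 0.84.
Because errors are independent across components, Cov(Tᵢ,Tⱼ) = Cov(Xᵢ,Xⱼ); the off-diagonal part of the true-score variance is the same as above.
True-score variance = [0.66 + 0.69] − 1.16 = 1.35 − 1.16 = 0.19.
Reliability = 0.19 / 0.84 = 0.226.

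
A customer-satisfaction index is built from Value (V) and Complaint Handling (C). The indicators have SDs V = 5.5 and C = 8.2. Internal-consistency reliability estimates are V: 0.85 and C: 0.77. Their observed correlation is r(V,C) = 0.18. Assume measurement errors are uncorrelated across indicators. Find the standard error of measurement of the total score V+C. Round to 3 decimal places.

Var(total) = 97.49 + 16.236 = 113.726.
True-score variance = 77.4873 + 16.236 = 93.7233, so reliability = 0.8241.
Error variance = 113.726 − 93.7233 = 20.0027; SEM = √20.0027 = 4.472.

4.472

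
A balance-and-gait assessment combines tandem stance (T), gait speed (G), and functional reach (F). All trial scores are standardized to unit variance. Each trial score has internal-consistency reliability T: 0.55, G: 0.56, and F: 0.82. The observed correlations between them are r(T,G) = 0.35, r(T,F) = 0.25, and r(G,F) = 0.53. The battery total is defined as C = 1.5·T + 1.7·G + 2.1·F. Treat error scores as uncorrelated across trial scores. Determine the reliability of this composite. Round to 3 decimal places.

Var(C) = 1.5² + 1.7² + 2.1² + 2·[2.55·0.35 + 3.15·0.25 + 3.57·0.53] = 9.55 + 7.1442 = 16.6942.
Because errors are independent across components, Cov(Tᵢ,Tⱼ) = Cov(Xᵢ,Xⱼ); the off-diagonal part of the true-score variance is the same as above.
True-score variance = [1.5²·0.55 + 1.7²·0.56 + 2.1²·0.82] + 7.1442 = 6.4721 + 7.1442 = 13.6163.
Reliability = 13.6163 / 16.6942 = 0.816.

0.816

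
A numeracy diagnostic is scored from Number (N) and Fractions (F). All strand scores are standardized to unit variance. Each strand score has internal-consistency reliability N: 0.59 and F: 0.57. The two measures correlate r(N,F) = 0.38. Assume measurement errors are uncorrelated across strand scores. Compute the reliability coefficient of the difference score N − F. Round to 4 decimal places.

0.3226

Var(N−F) = 1 + 1 − 2·0.38 = 2 − 0.76 = 1.24.
Because errors are independent across components, Cov(Tᵢ,Tⱼ) = Cov(Xᵢ,Xⱼ); the off-diagonal part of the true-score variance is the same as above.
True-score variance = [0.59 + 0.57] − 0.76 = 1.16 − 0.76 = 0.4.
Reliability = 0.4 / 1.24 = 0.3226.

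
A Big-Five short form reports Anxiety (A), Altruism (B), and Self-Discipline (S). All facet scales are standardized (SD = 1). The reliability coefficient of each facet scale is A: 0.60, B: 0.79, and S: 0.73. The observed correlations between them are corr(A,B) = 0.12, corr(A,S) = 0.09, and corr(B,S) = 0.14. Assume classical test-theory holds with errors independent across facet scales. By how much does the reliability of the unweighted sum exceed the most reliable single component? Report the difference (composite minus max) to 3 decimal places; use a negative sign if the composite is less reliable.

Var(sum) = 3 + 0.7 = 3.7; true-score variance = 2.12 + 0.7 = 2.82; composite reliability = 0.7622.
Max component reliability = 0.7900.
Difference = 0.7622 − 0.7900 = -0.028.

-0.028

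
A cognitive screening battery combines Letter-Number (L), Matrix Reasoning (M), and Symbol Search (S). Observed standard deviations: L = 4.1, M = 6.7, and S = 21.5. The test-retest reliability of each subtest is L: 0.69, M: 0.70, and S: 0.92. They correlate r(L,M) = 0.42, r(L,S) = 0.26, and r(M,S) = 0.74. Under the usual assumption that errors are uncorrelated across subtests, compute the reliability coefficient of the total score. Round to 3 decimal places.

Var(L+M+S) = 4.1² + 6.7² + 21.5² + 2·[4.1·6.7·0.42 + 4.1·21.5·0.26 + 6.7·21.5·0.74] = 523.95 + 282.107 = 806.057.
Under uncorrelated errors the observed covariances equal the true-score covariances, so only the own-variance terms attenuate.
True-score variance = [4.1²·0.69 + 6.7²·0.70 + 21.5²·0.92] + 282.107 = 468.292 + 282.107 = 750.399.
Reliability = 750.399 / 806.057 = 0.931.

0.931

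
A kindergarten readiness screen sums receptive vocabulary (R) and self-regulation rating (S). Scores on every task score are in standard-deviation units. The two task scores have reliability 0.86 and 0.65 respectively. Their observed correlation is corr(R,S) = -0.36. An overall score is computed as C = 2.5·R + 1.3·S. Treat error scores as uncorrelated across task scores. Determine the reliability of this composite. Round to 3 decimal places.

Var(C) = 2.5² + 1.3² + 2·[3.25·(-0.36)] = 7.94 − 2.34 = 5.6.
Under uncorrelated errors the observed covariances equal the true-score covariances, so only the own-variance terms attenuate.
True-score variance = [2.5²·0.86 + 1.3²·0.65] − 2.34 = 6.4735 − 2.34 = 4.1335.
Reliability = 4.1335 / 5.6 = 0.738.

0.738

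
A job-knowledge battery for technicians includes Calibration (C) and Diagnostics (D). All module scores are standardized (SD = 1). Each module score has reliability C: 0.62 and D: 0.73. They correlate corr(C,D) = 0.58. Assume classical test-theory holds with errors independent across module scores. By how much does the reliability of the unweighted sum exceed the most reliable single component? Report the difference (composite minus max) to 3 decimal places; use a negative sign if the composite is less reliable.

0.064

Var(sum) = 2 + 1.16 = 3.16; true-score variance = 1.35 + 1.16 = 2.51; composite reliability = 0.7943.
Max component reliability = 0.7300.
Difference = 0.7943 − 0.7300 = 0.064.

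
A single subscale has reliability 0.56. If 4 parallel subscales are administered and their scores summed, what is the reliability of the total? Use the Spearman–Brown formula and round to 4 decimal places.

ρ_k = kρ / (1 + (k−1)ρ) = 4·0.56 / (1 + 3·0.56) = 2.240 / 2.680 = 0.8358.

0.8358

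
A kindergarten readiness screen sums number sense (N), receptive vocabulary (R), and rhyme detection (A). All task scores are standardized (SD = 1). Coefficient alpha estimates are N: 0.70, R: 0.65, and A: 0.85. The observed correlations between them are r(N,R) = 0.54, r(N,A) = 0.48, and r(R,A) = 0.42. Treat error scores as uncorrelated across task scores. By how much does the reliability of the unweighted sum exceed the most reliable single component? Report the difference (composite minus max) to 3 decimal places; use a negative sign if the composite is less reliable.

0.014

Var(sum) = 3 + 2.88 = 5.88; true-score variance = 2.2 + 2.88 = 5.08; composite reliability = 0.8639.
Max component reliability = 0.8500.
Difference = 0.8639 − 0.8500 = 0.014.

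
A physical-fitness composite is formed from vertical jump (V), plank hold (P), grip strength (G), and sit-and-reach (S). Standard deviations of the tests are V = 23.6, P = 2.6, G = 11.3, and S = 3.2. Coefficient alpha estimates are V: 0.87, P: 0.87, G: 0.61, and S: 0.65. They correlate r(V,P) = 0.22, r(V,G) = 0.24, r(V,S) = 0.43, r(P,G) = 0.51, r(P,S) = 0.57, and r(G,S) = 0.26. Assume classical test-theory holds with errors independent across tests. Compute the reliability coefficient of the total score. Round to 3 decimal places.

0.871

Var(V+P+G+S) = 23.6² + 2.6² + 11.3² + 3.2² + 2·[23.6·2.6·0.22 + 23.6·11.3·0.24 + 23.6·3.2·0.43 + 2.6·11.3·0.51 + 2.6·3.2·0.57 + 11.3·3.2·0.26] = 701.65 + 278.208 = 979.858.
Under uncorrelated errors the observed covariances equal the true-score covariances, so only the own-variance terms attenuate.
True-score variance = [23.6²·0.87 + 2.6²·0.87 + 11.3²·0.61 + 3.2²·0.65] + 278.208 = 574.983 + 278.208 = 853.191.
Reliability = 853.191 / 979.858 = 0.871.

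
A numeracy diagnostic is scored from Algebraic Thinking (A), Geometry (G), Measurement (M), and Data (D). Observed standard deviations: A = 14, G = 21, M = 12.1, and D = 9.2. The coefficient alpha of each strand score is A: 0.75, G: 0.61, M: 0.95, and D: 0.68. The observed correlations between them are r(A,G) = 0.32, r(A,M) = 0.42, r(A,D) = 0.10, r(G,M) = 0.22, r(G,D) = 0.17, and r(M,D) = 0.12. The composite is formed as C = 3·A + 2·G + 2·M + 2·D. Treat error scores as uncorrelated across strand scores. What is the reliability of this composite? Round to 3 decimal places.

0.829

Var(C) = 3²·14² + 2²·21² + 2²·12.1² + 2²·9.2² + 2·[6·14·21·0.32 + 6·14·12.1·0.42 + 6·14·9.2·0.10 + 4·21·12.1·0.22 + 4·21·9.2·0.17 + 4·12.1·9.2·0.12] = 4452.2 + 2954.13 = 7406.33.
Under uncorrelated errors the observed covariances equal the true-score covariances, so only the own-variance terms attenuate.
True-score variance = [3²·14²·0.75 + 2²·21²·0.61 + 2²·12.1²·0.95 + 2²·9.2²·0.68] + 2954.13 = 3185.62 + 2954.13 = 6139.75.
Reliability = 6139.75 / 7406.33 = 0.829.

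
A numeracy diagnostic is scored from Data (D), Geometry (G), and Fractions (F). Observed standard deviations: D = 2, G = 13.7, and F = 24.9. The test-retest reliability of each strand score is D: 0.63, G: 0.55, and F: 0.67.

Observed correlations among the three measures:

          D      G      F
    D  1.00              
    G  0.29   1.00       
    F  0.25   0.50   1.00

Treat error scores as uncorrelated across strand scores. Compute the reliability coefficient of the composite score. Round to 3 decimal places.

0.757

Var(D+G+F) = 2² + 13.7² + 24.9² + 2·[2·13.7·0.29 + 2·24.9·0.25 + 13.7·24.9·0.50] = 811.7 + 381.922 = 1193.62.
With uncorrelated errors the cross-covariances are all true-score covariance, so they carry over unchanged; only the diagonal terms shrink to ρᵢσᵢ².
True-score variance = [2²·0.63 + 13.7²·0.55 + 24.9²·0.67] + 381.922 = 521.156 + 381.922 = 903.078.
Reliability = 903.078 / 1193.62 = 0.757.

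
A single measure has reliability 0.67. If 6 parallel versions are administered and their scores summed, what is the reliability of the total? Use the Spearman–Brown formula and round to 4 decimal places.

ρ_k = kρ / (1 + (k−1)ρ) = 6·0.67 / (1 + 5·0.67) = 4.020 / 4.350 = 0.9241.

0.9241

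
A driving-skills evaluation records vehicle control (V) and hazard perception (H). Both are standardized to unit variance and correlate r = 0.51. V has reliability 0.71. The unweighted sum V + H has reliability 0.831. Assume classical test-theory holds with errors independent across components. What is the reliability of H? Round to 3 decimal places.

0.780

Var(V+H) = 2 + 2·0.51 = 3.020.
True-score variance = ρ_V + ρ_H + 2·0.51, so 0.831 = (0.71 + ρ_H + 1.02) / 3.020.
ρ_H = 0.831·3.020 − 0.71 − 1.02 = 0.780.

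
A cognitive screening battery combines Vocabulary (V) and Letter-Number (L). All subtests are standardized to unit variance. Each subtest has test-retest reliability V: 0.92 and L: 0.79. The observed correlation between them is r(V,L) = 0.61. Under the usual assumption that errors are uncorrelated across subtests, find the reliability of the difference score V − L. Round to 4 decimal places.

0.6282

Var(V−L) = 1 + 1 − 2·0.61 = 2 − 1.22 = 0.78.
Under uncorrelated errors the observed covariances equal the true-score covariances, so only the own-variance terms attenuate.
True-score variance = [0.92 + 0.79] − 1.22 = 1.71 − 1.22 = 0.49.
Reliability = 0.49 / 0.78 = 0.6282.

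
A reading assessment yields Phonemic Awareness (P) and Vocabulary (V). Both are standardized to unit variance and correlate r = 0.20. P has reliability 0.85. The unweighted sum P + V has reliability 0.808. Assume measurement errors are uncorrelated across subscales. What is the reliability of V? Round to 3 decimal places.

0.689

Var(P+V) = 2 + 2·0.20 = 2.400.
True-score variance = ρ_P + ρ_V + 2·0.20, so 0.808 = (0.85 + ρ_V + 0.40) / 2.400.
ρ_V = 0.808·2.400 − 0.85 − 0.40 = 0.689.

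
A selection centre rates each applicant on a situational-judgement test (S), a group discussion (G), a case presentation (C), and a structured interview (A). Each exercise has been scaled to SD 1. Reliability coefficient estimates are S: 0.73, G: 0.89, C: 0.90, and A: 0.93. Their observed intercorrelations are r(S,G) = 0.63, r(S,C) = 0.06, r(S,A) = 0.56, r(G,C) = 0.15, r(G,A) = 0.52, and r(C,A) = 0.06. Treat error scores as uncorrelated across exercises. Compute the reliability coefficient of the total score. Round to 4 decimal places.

Var(S+G+C+A) = 4 + 2·[0.63 + 0.06 + 0.56 + 0.15 + 0.52 + 0.06] = 4 + 3.96 = 7.96.
With uncorrelated errors the cross-covariances are all true-score covariance, so they carry over unchanged; only the diagonal terms shrink to ρᵢσᵢ².
True-score variance = [0.73 + 0.89 + 0.90 + 0.93] + 3.96 = 3.45 + 3.96 = 7.41.
Reliability = 7.41 / 7.96 = 0.9309.

0.9309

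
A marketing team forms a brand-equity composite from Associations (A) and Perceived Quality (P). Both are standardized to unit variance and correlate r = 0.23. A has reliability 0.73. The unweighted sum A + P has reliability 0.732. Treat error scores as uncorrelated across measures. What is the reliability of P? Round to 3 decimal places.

Var(A+P) = 2 + 2·0.23 = 2.460.
True-score variance = ρ_A + ρ_P + 2·0.23, so 0.732 = (0.73 + ρ_P + 0.46) / 2.460.
ρ_P = 0.732·2.460 − 0.73 − 0.46 = 0.611.

0.611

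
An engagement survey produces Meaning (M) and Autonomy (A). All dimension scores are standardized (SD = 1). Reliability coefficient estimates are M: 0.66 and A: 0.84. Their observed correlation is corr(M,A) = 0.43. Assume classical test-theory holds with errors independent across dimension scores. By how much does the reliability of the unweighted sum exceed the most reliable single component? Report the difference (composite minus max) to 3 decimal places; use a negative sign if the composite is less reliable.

-0.015

Var(sum) = 2 + 0.86 = 2.86; true-score variance = 1.5 + 0.86 = 2.36; composite reliability = 0.8252.
Max component reliability = 0.8400.
Difference = 0.8252 − 0.8400 = -0.015.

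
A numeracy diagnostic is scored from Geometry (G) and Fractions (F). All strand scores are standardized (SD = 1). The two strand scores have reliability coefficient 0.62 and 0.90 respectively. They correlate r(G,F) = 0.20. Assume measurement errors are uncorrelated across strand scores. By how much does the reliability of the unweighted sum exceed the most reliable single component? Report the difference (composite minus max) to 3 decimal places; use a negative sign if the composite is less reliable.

Var(sum) = 2 + 0.4 = 2.4; true-score variance = 1.52 + 0.4 = 1.92; composite reliability = 0.8000.
Max component reliability = 0.9000.
Difference = 0.8000 − 0.9000 = -0.100.

-0.100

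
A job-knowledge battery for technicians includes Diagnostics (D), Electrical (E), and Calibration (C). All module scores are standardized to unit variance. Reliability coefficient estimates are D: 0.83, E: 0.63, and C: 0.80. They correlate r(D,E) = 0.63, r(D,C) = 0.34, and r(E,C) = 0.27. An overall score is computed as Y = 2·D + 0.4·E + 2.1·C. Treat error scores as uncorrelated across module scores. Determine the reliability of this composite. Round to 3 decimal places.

0.874

Var(Y) = 2² + 0.4² + 2.1² + 2·[0.8·0.63 + 4.2·0.34 + 0.84·0.27] = 8.57 + 4.3176 = 12.8876.
With uncorrelated errors the cross-covariances are all true-score covariance, so they carry over unchanged; only the diagonal terms shrink to ρᵢσᵢ².
True-score variance = [2²·0.83 + 0.4²·0.63 + 2.1²·0.80] + 4.3176 = 6.9488 + 4.3176 = 11.2664.
Reliability = 11.2664 / 12.8876 = 0.874.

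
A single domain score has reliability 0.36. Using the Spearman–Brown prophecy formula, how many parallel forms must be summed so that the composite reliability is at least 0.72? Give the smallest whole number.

k ≥ ρ*(1−ρ₁)/(ρ₁(1−ρ*)) = 0.72·0.64 / (0.36·0.28) = 4.571.
Smallest integer k = 5.

5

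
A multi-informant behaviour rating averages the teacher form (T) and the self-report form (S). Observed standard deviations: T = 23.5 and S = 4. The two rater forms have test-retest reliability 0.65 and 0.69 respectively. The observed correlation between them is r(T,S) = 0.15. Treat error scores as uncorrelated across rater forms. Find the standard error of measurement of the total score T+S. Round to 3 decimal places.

Var(total) = 568.25 + 28.2 = 596.45.
True-score variance = 370.003 + 28.2 = 398.203, so reliability = 0.6676.
Error variance = 596.45 − 398.203 = 198.248; SEM = √198.248 = 14.080.

14.080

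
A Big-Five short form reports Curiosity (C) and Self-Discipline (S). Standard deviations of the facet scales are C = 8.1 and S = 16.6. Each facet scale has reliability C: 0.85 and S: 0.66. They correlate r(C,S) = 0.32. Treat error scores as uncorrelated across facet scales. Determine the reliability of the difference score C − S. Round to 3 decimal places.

Var(C−S) = 8.1² + 16.6² − 2·8.1·16.6·0.32 = 341.17 − 86.0544 = 255.116.
With uncorrelated errors the cross-covariances are all true-score covariance, so they carry over unchanged; only the diagonal terms shrink to ρᵢσᵢ².
True-score variance = [8.1²·0.85 + 16.6²·0.66] − 86.0544 = 237.638 − 86.0544 = 151.584.
Reliability = 151.584 / 255.116 = 0.594.

0.594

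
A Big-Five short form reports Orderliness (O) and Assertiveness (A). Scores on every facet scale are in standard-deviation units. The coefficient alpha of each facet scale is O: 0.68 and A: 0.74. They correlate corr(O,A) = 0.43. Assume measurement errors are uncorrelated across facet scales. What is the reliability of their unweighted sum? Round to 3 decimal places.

Var(O+A) = 2 + 2·[0.43] = 2 + 0.86 = 2.86.
With uncorrelated errors the cross-covariances are all true-score covariance, so they carry over unchanged; only the diagonal terms shrink to ρᵢσᵢ².
True-score variance = [0.68 + 0.74] + 0.86 = 1.42 + 0.86 = 2.28.
Reliability = 2.28 / 2.86 = 0.797.

0.797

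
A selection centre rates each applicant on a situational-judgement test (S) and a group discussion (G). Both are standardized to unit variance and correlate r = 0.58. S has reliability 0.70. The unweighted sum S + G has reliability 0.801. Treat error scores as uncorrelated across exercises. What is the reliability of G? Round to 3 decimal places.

0.671

Var(S+G) = 2 + 2·0.58 = 3.160.
True-score variance = ρ_S + ρ_G + 2·0.58, so 0.801 = (0.70 + ρ_G + 1.16) / 3.160.
ρ_G = 0.801·3.160 − 0.70 − 1.16 = 0.671.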